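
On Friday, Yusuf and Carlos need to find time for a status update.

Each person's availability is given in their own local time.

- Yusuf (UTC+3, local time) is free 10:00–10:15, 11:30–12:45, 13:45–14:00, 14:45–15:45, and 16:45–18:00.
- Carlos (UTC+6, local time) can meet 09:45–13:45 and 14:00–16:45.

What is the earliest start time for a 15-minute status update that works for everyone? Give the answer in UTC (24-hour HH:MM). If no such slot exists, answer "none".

Yusuf → UTC: 07:00–07:15, 08:30–09:45, 10:45–11:00, 11:45–12:45, 13:45–15:00.
Carlos → UTC: 03:45–07:45, 08:00–10:45.
Yusuf ∩ Carlos: 07:00–07:15, 08:30–09:45.
Windows ≥ 15 min: 07:00–07:15, 08:30–09:45.
Earliest such window starts at 07:00.

07:00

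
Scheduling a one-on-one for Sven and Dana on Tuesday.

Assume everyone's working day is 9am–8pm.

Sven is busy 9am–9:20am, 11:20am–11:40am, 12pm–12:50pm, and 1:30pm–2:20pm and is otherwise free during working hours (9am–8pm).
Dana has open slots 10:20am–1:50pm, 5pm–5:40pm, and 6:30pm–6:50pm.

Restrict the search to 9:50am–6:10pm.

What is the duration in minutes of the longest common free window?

Sven free within 09:00–20:00: 09:20–11:20, 11:40–12:00, 12:50–13:30, 14:20–20:00.
Sven ∩ Dana: 10:20–11:20, 11:40–12:00, 12:50–13:30, 17:00–17:40, 18:30–18:50.
Restricted to 09:50–18:10: 10:20–11:20, 11:40–12:00, 12:50–13:30, 17:00–17:40.
Common window lengths: 60, 20, 40, 40 min; longest is 60.

60 minutes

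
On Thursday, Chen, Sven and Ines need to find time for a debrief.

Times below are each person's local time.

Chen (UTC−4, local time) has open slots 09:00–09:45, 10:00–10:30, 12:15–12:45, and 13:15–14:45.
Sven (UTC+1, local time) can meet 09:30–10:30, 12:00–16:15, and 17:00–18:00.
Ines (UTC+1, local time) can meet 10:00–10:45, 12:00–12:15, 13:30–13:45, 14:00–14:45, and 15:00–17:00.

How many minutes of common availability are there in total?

75 minutes

Chen → UTC: 13:00–13:45, 14:00–14:30, 16:15–16:45, 17:15–18:45.
Sven → UTC: 08:30–09:30, 11:00–15:15, 16:00–17:00.
Ines → UTC: 09:00–09:45, 11:00–11:15, 12:30–12:45, 13:00–13:45, 14:00–16:00.
Chen ∩ Sven: 13:00–13:45, 14:00–14:30, 16:15–16:45.
Chen ∩ Sven ∩ Ines: 13:00–13:45, 14:00–14:30.
Total common minutes: 45 + 30 = 75.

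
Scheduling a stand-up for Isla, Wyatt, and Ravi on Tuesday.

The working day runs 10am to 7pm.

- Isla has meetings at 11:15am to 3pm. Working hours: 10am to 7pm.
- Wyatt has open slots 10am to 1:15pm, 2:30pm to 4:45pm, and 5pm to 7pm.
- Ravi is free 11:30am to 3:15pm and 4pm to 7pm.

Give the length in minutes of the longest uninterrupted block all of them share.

120 minutes

Isla free within 10:00–19:00: 10:00–11:15, 15:00–19:00.
Isla ∩ Wyatt: 10:00–11:15, 15:00–16:45, 17:00–19:00.
Isla ∩ Wyatt ∩ Ravi: 15:00–15:15, 16:00–16:45, 17:00–19:00.
Common window lengths: 15, 45, 120 min; longest is 120.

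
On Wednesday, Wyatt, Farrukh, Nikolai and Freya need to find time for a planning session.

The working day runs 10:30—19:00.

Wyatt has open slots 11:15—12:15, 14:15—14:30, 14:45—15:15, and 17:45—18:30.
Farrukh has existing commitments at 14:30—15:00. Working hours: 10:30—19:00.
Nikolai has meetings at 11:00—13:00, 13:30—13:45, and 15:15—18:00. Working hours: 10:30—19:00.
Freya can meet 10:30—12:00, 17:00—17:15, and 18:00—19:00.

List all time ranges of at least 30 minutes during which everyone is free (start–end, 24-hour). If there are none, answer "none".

Farrukh free within 10:30–19:00: 10:30–14:30, 15:00–19:00.
Nikolai free within 10:30–19:00: 10:30–11:00, 13:00–13:30, 13:45–15:15, 18:00–19:00.
Wyatt ∩ Farrukh: 11:15–12:15, 14:15–14:30, 15:00–15:15, 17:45–18:30.
Wyatt ∩ Farrukh ∩ Nikolai: 14:15–14:30, 15:00–15:15, 18:00–18:30.
Wyatt ∩ Farrukh ∩ Nikolai ∩ Freya: 18:00–18:30.
Windows ≥ 30 min: 18:00–18:30.

18:00–18:30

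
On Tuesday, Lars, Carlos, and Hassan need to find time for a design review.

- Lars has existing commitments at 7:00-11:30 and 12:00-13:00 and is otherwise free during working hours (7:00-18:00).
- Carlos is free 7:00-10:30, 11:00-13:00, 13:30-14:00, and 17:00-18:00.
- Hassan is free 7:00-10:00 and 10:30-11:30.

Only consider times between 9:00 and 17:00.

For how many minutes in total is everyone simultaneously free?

Lars free within 07:00–18:00: 11:30–12:00, 13:00–18:00.
Lars ∩ Carlos: 11:30–12:00, 13:30–14:00, 17:00–18:00.
Lars ∩ Carlos ∩ Hassan: (none).
Restricted to 09:00–17:00: (none).
Total common minutes: 0.

0 minutes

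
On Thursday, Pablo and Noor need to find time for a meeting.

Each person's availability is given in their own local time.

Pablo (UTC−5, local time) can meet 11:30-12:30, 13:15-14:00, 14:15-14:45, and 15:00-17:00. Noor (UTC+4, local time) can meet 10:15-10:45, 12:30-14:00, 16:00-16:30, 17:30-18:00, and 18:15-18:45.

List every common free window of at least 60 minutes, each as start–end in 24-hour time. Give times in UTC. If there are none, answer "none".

none

Pablo → UTC: 16:30–17:30, 18:15–19:00, 19:15–19:45, 20:00–22:00.
Noor → UTC: 06:15–06:45, 08:30–10:00, 12:00–12:30, 13:30–14:00, 14:15–14:45.
Pablo ∩ Noor: (none).
Windows ≥ 60 min: (none).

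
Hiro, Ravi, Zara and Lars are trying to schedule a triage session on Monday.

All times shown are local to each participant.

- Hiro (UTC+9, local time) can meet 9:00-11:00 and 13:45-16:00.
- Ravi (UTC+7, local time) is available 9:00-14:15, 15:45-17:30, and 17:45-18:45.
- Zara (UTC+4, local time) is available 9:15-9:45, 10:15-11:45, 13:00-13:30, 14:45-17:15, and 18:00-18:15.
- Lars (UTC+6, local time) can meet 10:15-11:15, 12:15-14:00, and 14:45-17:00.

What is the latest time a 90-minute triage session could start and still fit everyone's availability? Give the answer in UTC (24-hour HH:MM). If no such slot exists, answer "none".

Hiro → UTC: 00:00–02:00, 04:45–07:00.
Ravi → UTC: 02:00–07:15, 08:45–10:30, 10:45–11:45.
Zara → UTC: 05:15–05:45, 06:15–07:45, 09:00–09:30, 10:45–13:15, 14:00–14:15.
Lars → UTC: 04:15–05:15, 06:15–08:00, 08:45–11:00.
Hiro ∩ Ravi: 04:45–07:00.
Hiro ∩ Ravi ∩ Zara: 05:15–05:45, 06:15–07:00.
Hiro ∩ Ravi ∩ Zara ∩ Lars: 06:15–07:00.
Windows ≥ 90 min: (none).

none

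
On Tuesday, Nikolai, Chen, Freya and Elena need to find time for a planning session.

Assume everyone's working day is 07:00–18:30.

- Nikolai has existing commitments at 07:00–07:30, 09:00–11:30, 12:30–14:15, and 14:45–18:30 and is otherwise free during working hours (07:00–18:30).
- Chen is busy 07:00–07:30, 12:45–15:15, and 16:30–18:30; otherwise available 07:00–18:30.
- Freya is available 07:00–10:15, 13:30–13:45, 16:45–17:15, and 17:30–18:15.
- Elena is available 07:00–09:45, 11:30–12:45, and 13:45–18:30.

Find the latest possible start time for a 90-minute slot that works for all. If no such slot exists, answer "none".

Nikolai free within 07:00–18:30: 07:30–09:00, 11:30–12:30, 14:15–14:45.
Chen free within 07:00–18:30: 07:30–12:45, 15:15–16:30.
Nikolai ∩ Chen: 07:30–09:00, 11:30–12:30.
Nikolai ∩ Chen ∩ Freya: 07:30–09:00.
Nikolai ∩ Chen ∩ Freya ∩ Elena: 07:30–09:00.
Windows ≥ 90 min: 07:30–09:00.
Latest start in the last window 07:30–09:00 is 09:00 − 90 min = 07:30.

07:30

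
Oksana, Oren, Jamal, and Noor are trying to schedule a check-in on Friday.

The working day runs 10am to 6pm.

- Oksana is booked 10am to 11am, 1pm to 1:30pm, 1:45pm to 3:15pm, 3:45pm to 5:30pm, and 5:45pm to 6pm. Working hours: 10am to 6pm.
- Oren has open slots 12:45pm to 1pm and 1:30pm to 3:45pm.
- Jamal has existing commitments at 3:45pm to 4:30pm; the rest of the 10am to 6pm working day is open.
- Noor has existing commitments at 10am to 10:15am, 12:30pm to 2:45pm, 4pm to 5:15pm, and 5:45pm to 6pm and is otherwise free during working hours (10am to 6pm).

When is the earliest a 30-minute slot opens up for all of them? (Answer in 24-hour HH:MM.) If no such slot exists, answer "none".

15:15

Oksana free within 10:00–18:00: 11:00–13:00, 13:30–13:45, 15:15–15:45, 17:30–17:45.
Jamal free within 10:00–18:00: 10:00–15:45, 16:30–18:00.
Noor free within 10:00–18:00: 10:15–12:30, 14:45–16:00, 17:15–17:45.
Oksana ∩ Oren: 12:45–13:00, 13:30–13:45, 15:15–15:45.
Oksana ∩ Oren ∩ Jamal: 12:45–13:00, 13:30–13:45, 15:15–15:45.
Oksana ∩ Oren ∩ Jamal ∩ Noor: 15:15–15:45.
Windows ≥ 30 min: 15:15–15:45.
Earliest such window starts at 15:15.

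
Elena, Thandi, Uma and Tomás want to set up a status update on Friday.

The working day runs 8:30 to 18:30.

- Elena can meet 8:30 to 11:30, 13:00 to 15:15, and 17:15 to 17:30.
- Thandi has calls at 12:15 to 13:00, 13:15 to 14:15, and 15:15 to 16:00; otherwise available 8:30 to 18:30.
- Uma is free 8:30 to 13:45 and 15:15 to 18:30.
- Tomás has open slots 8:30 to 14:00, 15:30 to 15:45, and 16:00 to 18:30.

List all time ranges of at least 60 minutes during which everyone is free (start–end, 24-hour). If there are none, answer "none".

08:30–11:30

Thandi free within 08:30–18:30: 08:30–12:15, 13:00–13:15, 14:15–15:15, 16:00–18:30.
Elena ∩ Thandi: 08:30–11:30, 13:00–13:15, 14:15–15:15, 17:15–17:30.
Elena ∩ Thandi ∩ Uma: 08:30–11:30, 13:00–13:15, 17:15–17:30.
Elena ∩ Thandi ∩ Uma ∩ Tomás: 08:30–11:30, 13:00–13:15, 17:15–17:30.
Windows ≥ 60 min: 08:30–11:30.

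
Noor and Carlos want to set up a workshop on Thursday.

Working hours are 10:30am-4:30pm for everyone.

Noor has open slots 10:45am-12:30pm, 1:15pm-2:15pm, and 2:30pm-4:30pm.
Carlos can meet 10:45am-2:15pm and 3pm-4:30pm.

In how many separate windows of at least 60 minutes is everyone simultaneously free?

Noor ∩ Carlos: 10:45–12:30, 13:15–14:15, 15:00–16:30.
Windows ≥ 60 min: 10:45–12:30, 13:15–14:15, 15:00–16:30.
That's 3 windows.

3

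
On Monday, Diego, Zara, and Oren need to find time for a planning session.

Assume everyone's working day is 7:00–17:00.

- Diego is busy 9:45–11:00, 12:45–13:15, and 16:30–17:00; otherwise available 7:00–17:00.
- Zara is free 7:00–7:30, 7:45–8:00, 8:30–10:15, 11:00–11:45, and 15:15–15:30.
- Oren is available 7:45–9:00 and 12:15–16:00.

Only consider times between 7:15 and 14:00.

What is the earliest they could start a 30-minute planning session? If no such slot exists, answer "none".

08:30

Diego free within 07:00–17:00: 07:00–09:45, 11:00–12:45, 13:15–16:30.
Diego ∩ Zara: 07:00–07:30, 07:45–08:00, 08:30–09:45, 11:00–11:45, 15:15–15:30.
Diego ∩ Zara ∩ Oren: 07:45–08:00, 08:30–09:00, 15:15–15:30.
Restricted to 07:15–14:00: 07:45–08:00, 08:30–09:00.
Windows ≥ 30 min: 08:30–09:00.
Earliest such window starts at 08:30.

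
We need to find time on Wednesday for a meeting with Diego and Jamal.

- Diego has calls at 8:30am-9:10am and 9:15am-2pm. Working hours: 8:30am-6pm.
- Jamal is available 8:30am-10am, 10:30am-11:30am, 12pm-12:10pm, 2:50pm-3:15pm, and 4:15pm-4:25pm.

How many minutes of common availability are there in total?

40 minutes

Diego free within 08:30–18:00: 09:10–09:15, 14:00–18:00.
Diego ∩ Jamal: 09:10–09:15, 14:50–15:15, 16:15–16:25.
Total common minutes: 5 + 25 + 10 = 40.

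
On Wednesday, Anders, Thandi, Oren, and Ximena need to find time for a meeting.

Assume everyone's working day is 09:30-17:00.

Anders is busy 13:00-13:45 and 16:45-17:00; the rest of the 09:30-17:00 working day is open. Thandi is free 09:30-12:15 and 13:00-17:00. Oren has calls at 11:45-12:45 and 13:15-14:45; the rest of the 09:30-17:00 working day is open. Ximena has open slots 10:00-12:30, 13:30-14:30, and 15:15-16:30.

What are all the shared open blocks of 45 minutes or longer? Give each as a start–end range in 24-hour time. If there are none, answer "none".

10:00–11:45, 15:15–16:30

Anders free within 09:30–17:00: 09:30–13:00, 13:45–16:45.
Oren free within 09:30–17:00: 09:30–11:45, 12:45–13:15, 14:45–17:00.
Anders ∩ Thandi: 09:30–12:15, 13:45–16:45.
Anders ∩ Thandi ∩ Oren: 09:30–11:45, 14:45–16:45.
Anders ∩ Thandi ∩ Oren ∩ Ximena: 10:00–11:45, 15:15–16:30.
Windows ≥ 45 min: 10:00–11:45, 15:15–16:30.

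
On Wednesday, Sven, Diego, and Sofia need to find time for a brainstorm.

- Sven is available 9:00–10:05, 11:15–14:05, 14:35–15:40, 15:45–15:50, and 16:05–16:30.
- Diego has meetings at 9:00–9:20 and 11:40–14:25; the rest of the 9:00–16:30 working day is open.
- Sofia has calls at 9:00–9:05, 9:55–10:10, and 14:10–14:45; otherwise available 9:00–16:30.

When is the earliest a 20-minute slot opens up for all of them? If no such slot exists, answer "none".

Diego free within 09:00–16:30: 09:20–11:40, 14:25–16:30.
Sofia free within 09:00–16:30: 09:05–09:55, 10:10–14:10, 14:45–16:30.
Sven ∩ Diego: 09:20–10:05, 11:15–11:40, 14:35–15:40, 15:45–15:50, 16:05–16:30.
Sven ∩ Diego ∩ Sofia: 09:20–09:55, 11:15–11:40, 14:45–15:40, 15:45–15:50, 16:05–16:30.
Windows ≥ 20 min: 09:20–09:55, 11:15–11:40, 14:45–15:40, 16:05–16:30.
Earliest such window starts at 09:20.

09:20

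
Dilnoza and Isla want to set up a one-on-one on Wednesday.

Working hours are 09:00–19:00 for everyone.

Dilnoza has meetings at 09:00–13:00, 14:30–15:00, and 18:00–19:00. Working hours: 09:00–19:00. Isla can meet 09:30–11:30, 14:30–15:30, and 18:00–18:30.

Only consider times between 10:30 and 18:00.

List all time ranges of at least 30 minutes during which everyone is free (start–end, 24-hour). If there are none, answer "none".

Dilnoza free within 09:00–19:00: 13:00–14:30, 15:00–18:00.
Dilnoza ∩ Isla: 15:00–15:30.
Restricted to 10:30–18:00: 15:00–15:30.
Windows ≥ 30 min: 15:00–15:30.

15:00–15:30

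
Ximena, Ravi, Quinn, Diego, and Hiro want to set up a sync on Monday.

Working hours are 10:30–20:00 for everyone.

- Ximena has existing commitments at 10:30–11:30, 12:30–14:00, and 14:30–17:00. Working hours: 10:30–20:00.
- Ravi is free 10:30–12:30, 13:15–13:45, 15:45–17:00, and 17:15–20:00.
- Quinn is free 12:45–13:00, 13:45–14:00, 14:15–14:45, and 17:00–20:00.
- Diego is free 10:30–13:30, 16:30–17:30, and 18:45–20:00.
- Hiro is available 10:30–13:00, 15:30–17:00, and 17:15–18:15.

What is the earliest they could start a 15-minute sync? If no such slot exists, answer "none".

Ximena free within 10:30–20:00: 11:30–12:30, 14:00–14:30, 17:00–20:00.
Ximena ∩ Ravi: 11:30–12:30, 17:15–20:00.
Ximena ∩ Ravi ∩ Quinn: 17:15–20:00.
Ximena ∩ Ravi ∩ Quinn ∩ Diego: 17:15–17:30, 18:45–20:00.
Ximena ∩ Ravi ∩ Quinn ∩ Diego ∩ Hiro: 17:15–17:30.
Windows ≥ 15 min: 17:15–17:30.
Earliest such window starts at 17:15.

17:15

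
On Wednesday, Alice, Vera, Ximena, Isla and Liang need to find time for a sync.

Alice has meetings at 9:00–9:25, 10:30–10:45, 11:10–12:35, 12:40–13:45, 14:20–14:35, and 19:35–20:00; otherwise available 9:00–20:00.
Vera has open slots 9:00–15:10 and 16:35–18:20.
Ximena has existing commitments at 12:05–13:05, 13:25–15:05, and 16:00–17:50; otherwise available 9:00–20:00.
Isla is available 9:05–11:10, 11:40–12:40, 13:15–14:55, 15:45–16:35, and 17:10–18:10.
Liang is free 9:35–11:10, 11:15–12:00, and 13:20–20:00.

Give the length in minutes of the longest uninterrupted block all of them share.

Alice free within 09:00–20:00: 09:25–10:30, 10:45–11:10, 12:35–12:40, 13:45–14:20, 14:35–19:35.
Ximena free within 09:00–20:00: 09:00–12:05, 13:05–13:25, 15:05–16:00, 17:50–20:00.
Alice ∩ Vera: 09:25–10:30, 10:45–11:10, 12:35–12:40, 13:45–14:20, 14:35–15:10, 16:35–18:20.
Alice ∩ Vera ∩ Ximena: 09:25–10:30, 10:45–11:10, 15:05–15:10, 17:50–18:20.
Alice ∩ Vera ∩ Ximena ∩ Isla: 09:25–10:30, 10:45–11:10, 17:50–18:10.
Alice ∩ Vera ∩ Ximena ∩ Isla ∩ Liang: 09:35–10:30, 10:45–11:10, 17:50–18:10.
Common window lengths: 55, 25, 20 min; longest is 55.

55 minutes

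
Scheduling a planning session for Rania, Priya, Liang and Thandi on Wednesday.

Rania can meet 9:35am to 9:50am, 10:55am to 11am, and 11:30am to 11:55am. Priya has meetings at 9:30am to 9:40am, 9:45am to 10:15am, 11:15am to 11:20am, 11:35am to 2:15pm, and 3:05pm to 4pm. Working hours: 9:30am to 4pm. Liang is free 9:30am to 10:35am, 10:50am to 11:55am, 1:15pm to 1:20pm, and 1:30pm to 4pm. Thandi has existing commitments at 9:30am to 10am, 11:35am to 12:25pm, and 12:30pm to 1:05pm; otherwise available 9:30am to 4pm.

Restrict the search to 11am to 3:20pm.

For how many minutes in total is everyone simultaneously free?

Priya free within 09:30–16:00: 09:40–09:45, 10:15–11:15, 11:20–11:35, 14:15–15:05.
Thandi free within 09:30–16:00: 10:00–11:35, 12:25–12:30, 13:05–16:00.
Rania ∩ Priya: 09:40–09:45, 10:55–11:00, 11:30–11:35.
Rania ∩ Priya ∩ Liang: 09:40–09:45, 10:55–11:00, 11:30–11:35.
Rania ∩ Priya ∩ Liang ∩ Thandi: 10:55–11:00, 11:30–11:35.
Restricted to 11:00–15:20: 11:30–11:35.
Total common minutes: 5.

5 minutes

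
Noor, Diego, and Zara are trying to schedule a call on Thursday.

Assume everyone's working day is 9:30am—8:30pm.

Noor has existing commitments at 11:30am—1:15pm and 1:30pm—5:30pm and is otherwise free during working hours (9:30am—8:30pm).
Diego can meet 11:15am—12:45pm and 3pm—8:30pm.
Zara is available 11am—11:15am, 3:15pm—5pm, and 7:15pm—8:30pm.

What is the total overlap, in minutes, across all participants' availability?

Noor free within 09:30–20:30: 09:30–11:30, 13:15–13:30, 17:30–20:30.
Noor ∩ Diego: 11:15–11:30, 17:30–20:30.
Noor ∩ Diego ∩ Zara: 19:15–20:30.
Total common minutes: 75.

75 minutes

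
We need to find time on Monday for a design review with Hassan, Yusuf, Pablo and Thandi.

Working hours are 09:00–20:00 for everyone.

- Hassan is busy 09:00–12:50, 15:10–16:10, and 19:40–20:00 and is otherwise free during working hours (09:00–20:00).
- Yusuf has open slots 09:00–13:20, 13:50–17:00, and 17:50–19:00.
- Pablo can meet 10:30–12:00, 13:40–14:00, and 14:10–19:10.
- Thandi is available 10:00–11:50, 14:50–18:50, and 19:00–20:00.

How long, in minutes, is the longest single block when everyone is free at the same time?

60 minutes

Hassan free within 09:00–20:00: 12:50–15:10, 16:10–19:40.
Hassan ∩ Yusuf: 12:50–13:20, 13:50–15:10, 16:10–17:00, 17:50–19:00.
Hassan ∩ Yusuf ∩ Pablo: 13:50–14:00, 14:10–15:10, 16:10–17:00, 17:50–19:00.
Hassan ∩ Yusuf ∩ Pablo ∩ Thandi: 14:50–15:10, 16:10–17:00, 17:50–18:50.
Common window lengths: 20, 50, 60 min; longest is 60.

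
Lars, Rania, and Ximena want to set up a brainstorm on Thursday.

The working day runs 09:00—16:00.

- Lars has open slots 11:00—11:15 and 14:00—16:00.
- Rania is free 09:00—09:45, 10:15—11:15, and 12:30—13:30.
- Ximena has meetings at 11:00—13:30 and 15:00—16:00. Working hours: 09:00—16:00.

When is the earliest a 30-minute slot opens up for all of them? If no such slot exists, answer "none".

none

Ximena free within 09:00–16:00: 09:00–11:00, 13:30–15:00.
Lars ∩ Rania: 11:00–11:15.
Lars ∩ Rania ∩ Ximena: (none).
Windows ≥ 30 min: (none).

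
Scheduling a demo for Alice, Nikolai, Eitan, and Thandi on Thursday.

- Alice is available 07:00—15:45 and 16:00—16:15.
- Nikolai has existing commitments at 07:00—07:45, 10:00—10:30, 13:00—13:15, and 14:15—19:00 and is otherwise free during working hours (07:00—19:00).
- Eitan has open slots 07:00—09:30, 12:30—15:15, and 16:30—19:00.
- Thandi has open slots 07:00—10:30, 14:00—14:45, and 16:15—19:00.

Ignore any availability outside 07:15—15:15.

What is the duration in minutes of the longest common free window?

Nikolai free within 07:00–19:00: 07:45–10:00, 10:30–13:00, 13:15–14:15.
Alice ∩ Nikolai: 07:45–10:00, 10:30–13:00, 13:15–14:15.
Alice ∩ Nikolai ∩ Eitan: 07:45–09:30, 12:30–13:00, 13:15–14:15.
Alice ∩ Nikolai ∩ Eitan ∩ Thandi: 07:45–09:30, 14:00–14:15.
Restricted to 07:15–15:15: 07:45–09:30, 14:00–14:15.
Common window lengths: 105, 15 min; longest is 105.

105 minutes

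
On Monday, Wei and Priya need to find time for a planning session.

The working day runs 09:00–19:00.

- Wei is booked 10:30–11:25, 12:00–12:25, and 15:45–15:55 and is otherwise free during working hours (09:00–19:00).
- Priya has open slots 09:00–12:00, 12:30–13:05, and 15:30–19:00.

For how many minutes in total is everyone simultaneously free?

360 minutes

Wei free within 09:00–19:00: 09:00–10:30, 11:25–12:00, 12:25–15:45, 15:55–19:00.
Wei ∩ Priya: 09:00–10:30, 11:25–12:00, 12:30–13:05, 15:30–15:45, 15:55–19:00.
Total common minutes: 90 + 35 + 35 + 15 + 185 = 360.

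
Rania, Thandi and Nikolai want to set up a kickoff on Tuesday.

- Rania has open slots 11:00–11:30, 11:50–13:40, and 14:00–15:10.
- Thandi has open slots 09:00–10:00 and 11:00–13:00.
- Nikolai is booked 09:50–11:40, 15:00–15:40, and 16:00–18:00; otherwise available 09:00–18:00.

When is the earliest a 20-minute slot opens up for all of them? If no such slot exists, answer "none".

11:50

Nikolai free within 09:00–18:00: 09:00–09:50, 11:40–15:00, 15:40–16:00.
Rania ∩ Thandi: 11:00–11:30, 11:50–13:00.
Rania ∩ Thandi ∩ Nikolai: 11:50–13:00.
Windows ≥ 20 min: 11:50–13:00.
Earliest such window starts at 11:50.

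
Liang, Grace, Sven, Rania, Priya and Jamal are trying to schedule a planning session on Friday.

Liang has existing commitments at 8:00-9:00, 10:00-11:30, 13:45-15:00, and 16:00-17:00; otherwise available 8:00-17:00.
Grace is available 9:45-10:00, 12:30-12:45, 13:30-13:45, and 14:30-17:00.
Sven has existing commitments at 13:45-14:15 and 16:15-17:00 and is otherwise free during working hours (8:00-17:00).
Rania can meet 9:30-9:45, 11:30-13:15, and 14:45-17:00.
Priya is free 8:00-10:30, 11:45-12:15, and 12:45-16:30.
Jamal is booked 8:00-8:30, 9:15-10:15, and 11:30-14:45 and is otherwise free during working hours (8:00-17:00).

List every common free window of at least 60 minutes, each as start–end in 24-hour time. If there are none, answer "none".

15:00–16:00

Liang free within 08:00–17:00: 09:00–10:00, 11:30–13:45, 15:00–16:00.
Sven free within 08:00–17:00: 08:00–13:45, 14:15–16:15.
Jamal free within 08:00–17:00: 08:30–09:15, 10:15–11:30, 14:45–17:00.
Liang ∩ Grace: 09:45–10:00, 12:30–12:45, 13:30–13:45, 15:00–16:00.
Liang ∩ Grace ∩ Sven: 09:45–10:00, 12:30–12:45, 13:30–13:45, 15:00–16:00.
Liang ∩ Grace ∩ Sven ∩ Rania: 12:30–12:45, 15:00–16:00.
Liang ∩ Grace ∩ Sven ∩ Rania ∩ Priya: 15:00–16:00.
Liang ∩ Grace ∩ Sven ∩ Rania ∩ Priya ∩ Jamal: 15:00–16:00.
Windows ≥ 60 min: 15:00–16:00.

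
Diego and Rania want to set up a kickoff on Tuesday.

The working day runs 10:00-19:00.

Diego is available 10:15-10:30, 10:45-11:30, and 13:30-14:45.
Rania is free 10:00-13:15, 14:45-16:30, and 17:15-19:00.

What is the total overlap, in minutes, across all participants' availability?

Diego ∩ Rania: 10:15–10:30, 10:45–11:30.
Total common minutes: 15 + 45 = 60.

60 minutes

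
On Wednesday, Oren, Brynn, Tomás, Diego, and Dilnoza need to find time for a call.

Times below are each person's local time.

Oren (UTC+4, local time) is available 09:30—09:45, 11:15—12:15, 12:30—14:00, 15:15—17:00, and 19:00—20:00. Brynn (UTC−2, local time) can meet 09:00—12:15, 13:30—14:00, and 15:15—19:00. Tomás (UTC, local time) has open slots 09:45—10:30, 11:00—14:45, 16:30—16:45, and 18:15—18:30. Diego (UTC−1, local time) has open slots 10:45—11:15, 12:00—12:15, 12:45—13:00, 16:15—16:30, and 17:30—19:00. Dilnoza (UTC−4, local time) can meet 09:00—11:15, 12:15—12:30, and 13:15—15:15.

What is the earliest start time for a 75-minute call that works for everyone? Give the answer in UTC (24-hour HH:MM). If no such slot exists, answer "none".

Oren → UTC: 05:30–05:45, 07:15–08:15, 08:30–10:00, 11:15–13:00, 15:00–16:00.
Brynn → UTC: 11:00–14:15, 15:30–16:00, 17:15–21:00.
Tomás → UTC: 09:45–10:30, 11:00–14:45, 16:30–16:45, 18:15–18:30.
Diego → UTC: 11:45–12:15, 13:00–13:15, 13:45–14:00, 17:15–17:30, 18:30–20:00.
Dilnoza → UTC: 13:00–15:15, 16:15–16:30, 17:15–19:15.
Oren ∩ Brynn: 11:15–13:00, 15:30–16:00.
Oren ∩ Brynn ∩ Tomás: 11:15–13:00.
Oren ∩ Brynn ∩ Tomás ∩ Diego: 11:45–12:15.
Oren ∩ Brynn ∩ Tomás ∩ Diego ∩ Dilnoza: (none).
Windows ≥ 75 min: (none).

none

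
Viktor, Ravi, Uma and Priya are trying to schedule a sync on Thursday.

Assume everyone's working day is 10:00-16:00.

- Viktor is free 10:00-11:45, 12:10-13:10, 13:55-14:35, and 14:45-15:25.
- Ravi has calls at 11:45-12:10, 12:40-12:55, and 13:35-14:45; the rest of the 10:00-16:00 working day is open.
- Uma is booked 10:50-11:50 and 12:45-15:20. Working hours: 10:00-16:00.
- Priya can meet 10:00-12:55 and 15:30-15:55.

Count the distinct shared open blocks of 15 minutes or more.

2

Ravi free within 10:00–16:00: 10:00–11:45, 12:10–12:40, 12:55–13:35, 14:45–16:00.
Uma free within 10:00–16:00: 10:00–10:50, 11:50–12:45, 15:20–16:00.
Viktor ∩ Ravi: 10:00–11:45, 12:10–12:40, 12:55–13:10, 14:45–15:25.
Viktor ∩ Ravi ∩ Uma: 10:00–10:50, 12:10–12:40, 15:20–15:25.
Viktor ∩ Ravi ∩ Uma ∩ Priya: 10:00–10:50, 12:10–12:40.
Windows ≥ 15 min: 10:00–10:50, 12:10–12:40.
That's 2 windows.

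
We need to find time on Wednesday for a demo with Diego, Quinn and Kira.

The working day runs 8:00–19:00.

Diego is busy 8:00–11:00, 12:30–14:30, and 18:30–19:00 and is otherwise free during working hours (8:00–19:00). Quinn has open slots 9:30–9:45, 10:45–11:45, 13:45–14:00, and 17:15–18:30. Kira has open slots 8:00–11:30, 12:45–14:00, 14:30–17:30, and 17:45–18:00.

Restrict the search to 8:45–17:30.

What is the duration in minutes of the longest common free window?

Diego free within 08:00–19:00: 11:00–12:30, 14:30–18:30.
Diego ∩ Quinn: 11:00–11:45, 17:15–18:30.
Diego ∩ Quinn ∩ Kira: 11:00–11:30, 17:15–17:30, 17:45–18:00.
Restricted to 08:45–17:30: 11:00–11:30, 17:15–17:30.
Common window lengths: 30, 15 min; longest is 30.

30 minutes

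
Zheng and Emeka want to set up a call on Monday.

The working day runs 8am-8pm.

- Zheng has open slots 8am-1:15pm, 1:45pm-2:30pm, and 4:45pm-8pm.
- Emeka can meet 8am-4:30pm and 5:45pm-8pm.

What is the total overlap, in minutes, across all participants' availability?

495 minutes

Zheng ∩ Emeka: 08:00–13:15, 13:45–14:30, 17:45–20:00.
Total common minutes: 315 + 45 + 135 = 495.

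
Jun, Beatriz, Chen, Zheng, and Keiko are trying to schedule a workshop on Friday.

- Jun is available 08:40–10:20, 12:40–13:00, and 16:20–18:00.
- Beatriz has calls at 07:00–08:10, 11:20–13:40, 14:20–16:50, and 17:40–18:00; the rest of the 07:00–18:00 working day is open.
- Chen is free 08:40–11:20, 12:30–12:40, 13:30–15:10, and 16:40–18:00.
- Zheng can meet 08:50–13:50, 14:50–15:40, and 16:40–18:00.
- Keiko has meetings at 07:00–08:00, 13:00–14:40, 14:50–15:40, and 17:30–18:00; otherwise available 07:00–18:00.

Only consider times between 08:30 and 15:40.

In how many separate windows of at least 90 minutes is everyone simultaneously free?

1

Beatriz free within 07:00–18:00: 08:10–11:20, 13:40–14:20, 16:50–17:40.
Keiko free within 07:00–18:00: 08:00–13:00, 14:40–14:50, 15:40–17:30.
Jun ∩ Beatriz: 08:40–10:20, 16:50–17:40.
Jun ∩ Beatriz ∩ Chen: 08:40–10:20, 16:50–17:40.
Jun ∩ Beatriz ∩ Chen ∩ Zheng: 08:50–10:20, 16:50–17:40.
Jun ∩ Beatriz ∩ Chen ∩ Zheng ∩ Keiko: 08:50–10:20, 16:50–17:30.
Restricted to 08:30–15:40: 08:50–10:20.
Windows ≥ 90 min: 08:50–10:20.
That's 1 window.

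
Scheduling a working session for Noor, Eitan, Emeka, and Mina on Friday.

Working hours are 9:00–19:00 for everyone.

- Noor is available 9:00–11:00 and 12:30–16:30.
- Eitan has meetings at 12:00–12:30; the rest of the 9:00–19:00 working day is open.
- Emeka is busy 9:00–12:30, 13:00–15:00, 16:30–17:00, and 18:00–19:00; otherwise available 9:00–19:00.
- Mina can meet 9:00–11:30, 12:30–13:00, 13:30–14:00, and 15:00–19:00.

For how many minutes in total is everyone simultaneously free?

120 minutes

Eitan free within 09:00–19:00: 09:00–12:00, 12:30–19:00.
Emeka free within 09:00–19:00: 12:30–13:00, 15:00–16:30, 17:00–18:00.
Noor ∩ Eitan: 09:00–11:00, 12:30–16:30.
Noor ∩ Eitan ∩ Emeka: 12:30–13:00, 15:00–16:30.
Noor ∩ Eitan ∩ Emeka ∩ Mina: 12:30–13:00, 15:00–16:30.
Total common minutes: 30 + 90 = 120.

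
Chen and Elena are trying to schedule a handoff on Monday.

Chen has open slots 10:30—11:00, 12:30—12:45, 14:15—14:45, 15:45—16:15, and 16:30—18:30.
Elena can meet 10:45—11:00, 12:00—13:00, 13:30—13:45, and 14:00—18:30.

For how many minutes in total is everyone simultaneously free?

210 minutes

Chen ∩ Elena: 10:45–11:00, 12:30–12:45, 14:15–14:45, 15:45–16:15, 16:30–18:30.
Total common minutes: 15 + 15 + 30 + 30 + 120 = 210.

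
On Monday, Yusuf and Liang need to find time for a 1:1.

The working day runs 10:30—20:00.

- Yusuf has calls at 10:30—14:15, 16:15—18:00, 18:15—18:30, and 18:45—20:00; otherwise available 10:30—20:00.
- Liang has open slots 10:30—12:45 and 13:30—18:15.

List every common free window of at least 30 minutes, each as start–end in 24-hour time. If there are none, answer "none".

14:15–16:15

Yusuf free within 10:30–20:00: 14:15–16:15, 18:00–18:15, 18:30–18:45.
Yusuf ∩ Liang: 14:15–16:15, 18:00–18:15.
Windows ≥ 30 min: 14:15–16:15.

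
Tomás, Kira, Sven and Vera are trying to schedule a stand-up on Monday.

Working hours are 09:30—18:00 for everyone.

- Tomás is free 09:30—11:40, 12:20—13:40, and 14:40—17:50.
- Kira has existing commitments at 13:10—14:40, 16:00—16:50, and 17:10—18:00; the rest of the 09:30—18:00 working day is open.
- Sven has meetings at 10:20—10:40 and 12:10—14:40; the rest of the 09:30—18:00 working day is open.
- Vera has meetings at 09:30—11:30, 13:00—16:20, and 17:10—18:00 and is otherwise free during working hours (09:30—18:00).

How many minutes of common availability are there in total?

30 minutes

Kira free within 09:30–18:00: 09:30–13:10, 14:40–16:00, 16:50–17:10.
Sven free within 09:30–18:00: 09:30–10:20, 10:40–12:10, 14:40–18:00.
Vera free within 09:30–18:00: 11:30–13:00, 16:20–17:10.
Tomás ∩ Kira: 09:30–11:40, 12:20–13:10, 14:40–16:00, 16:50–17:10.
Tomás ∩ Kira ∩ Sven: 09:30–10:20, 10:40–11:40, 14:40–16:00, 16:50–17:10.
Tomás ∩ Kira ∩ Sven ∩ Vera: 11:30–11:40, 16:50–17:10.
Total common minutes: 10 + 20 = 30.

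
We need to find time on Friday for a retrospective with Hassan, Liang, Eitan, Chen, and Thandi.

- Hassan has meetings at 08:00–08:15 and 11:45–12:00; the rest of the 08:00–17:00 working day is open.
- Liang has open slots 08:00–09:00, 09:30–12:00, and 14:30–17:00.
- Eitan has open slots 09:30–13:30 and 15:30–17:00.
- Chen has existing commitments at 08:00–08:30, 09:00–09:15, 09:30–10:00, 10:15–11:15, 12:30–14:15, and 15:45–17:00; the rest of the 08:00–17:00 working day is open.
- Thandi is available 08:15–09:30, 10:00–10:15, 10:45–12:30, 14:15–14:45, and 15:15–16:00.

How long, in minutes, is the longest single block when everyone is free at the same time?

30 minutes

Hassan free within 08:00–17:00: 08:15–11:45, 12:00–17:00.
Chen free within 08:00–17:00: 08:30–09:00, 09:15–09:30, 10:00–10:15, 11:15–12:30, 14:15–15:45.
Hassan ∩ Liang: 08:15–09:00, 09:30–11:45, 14:30–17:00.
Hassan ∩ Liang ∩ Eitan: 09:30–11:45, 15:30–17:00.
Hassan ∩ Liang ∩ Eitan ∩ Chen: 10:00–10:15, 11:15–11:45, 15:30–15:45.
Hassan ∩ Liang ∩ Eitan ∩ Chen ∩ Thandi: 10:00–10:15, 11:15–11:45, 15:30–15:45.
Common window lengths: 15, 30, 15 min; longest is 30.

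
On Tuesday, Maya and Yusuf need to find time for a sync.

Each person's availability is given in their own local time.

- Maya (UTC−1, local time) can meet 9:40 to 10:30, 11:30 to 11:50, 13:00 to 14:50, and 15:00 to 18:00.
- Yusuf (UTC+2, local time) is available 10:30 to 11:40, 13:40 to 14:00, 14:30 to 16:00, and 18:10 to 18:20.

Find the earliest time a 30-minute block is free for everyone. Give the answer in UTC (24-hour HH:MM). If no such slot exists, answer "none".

Maya → UTC: 10:40–11:30, 12:30–12:50, 14:00–15:50, 16:00–19:00.
Yusuf → UTC: 08:30–09:40, 11:40–12:00, 12:30–14:00, 16:10–16:20.
Maya ∩ Yusuf: 12:30–12:50, 16:10–16:20.
Windows ≥ 30 min: (none).

none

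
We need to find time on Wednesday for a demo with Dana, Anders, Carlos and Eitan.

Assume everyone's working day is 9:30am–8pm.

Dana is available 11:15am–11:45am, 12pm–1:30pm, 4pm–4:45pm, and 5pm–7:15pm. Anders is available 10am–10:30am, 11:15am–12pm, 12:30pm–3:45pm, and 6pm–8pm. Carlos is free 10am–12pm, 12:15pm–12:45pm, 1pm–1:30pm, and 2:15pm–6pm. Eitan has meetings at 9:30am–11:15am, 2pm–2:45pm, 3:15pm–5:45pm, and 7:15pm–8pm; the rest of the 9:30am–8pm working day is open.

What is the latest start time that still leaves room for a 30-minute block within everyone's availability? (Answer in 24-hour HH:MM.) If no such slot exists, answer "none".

13:00

Eitan free within 09:30–20:00: 11:15–14:00, 14:45–15:15, 17:45–19:15.
Dana ∩ Anders: 11:15–11:45, 12:30–13:30, 18:00–19:15.
Dana ∩ Anders ∩ Carlos: 11:15–11:45, 12:30–12:45, 13:00–13:30.
Dana ∩ Anders ∩ Carlos ∩ Eitan: 11:15–11:45, 12:30–12:45, 13:00–13:30.
Windows ≥ 30 min: 11:15–11:45, 13:00–13:30.
Latest start in the last window 13:00–13:30 is 13:30 − 30 min = 13:00.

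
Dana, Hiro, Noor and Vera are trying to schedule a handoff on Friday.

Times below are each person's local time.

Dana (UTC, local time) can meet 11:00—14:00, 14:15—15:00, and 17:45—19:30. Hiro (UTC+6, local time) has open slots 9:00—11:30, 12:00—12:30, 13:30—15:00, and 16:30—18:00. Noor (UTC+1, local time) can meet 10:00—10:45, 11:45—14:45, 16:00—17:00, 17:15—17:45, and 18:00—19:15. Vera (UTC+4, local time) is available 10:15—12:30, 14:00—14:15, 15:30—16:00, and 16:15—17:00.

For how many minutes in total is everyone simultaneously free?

Dana → UTC: 11:00–14:00, 14:15–15:00, 17:45–19:30.
Hiro → UTC: 03:00–05:30, 06:00–06:30, 07:30–09:00, 10:30–12:00.
Noor → UTC: 09:00–09:45, 10:45–13:45, 15:00–16:00, 16:15–16:45, 17:00–18:15.
Vera → UTC: 06:15–08:30, 10:00–10:15, 11:30–12:00, 12:15–13:00.
Dana ∩ Hiro: 11:00–12:00.
Dana ∩ Hiro ∩ Noor: 11:00–12:00.
Dana ∩ Hiro ∩ Noor ∩ Vera: 11:30–12:00.
Total common minutes: 30.

30 minutes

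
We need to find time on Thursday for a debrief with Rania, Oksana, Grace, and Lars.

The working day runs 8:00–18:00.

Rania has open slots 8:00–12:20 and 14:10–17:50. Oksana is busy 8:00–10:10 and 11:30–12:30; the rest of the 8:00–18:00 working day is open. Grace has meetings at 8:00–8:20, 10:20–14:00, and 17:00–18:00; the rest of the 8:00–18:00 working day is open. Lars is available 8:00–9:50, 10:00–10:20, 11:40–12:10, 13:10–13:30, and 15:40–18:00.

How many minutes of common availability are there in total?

90 minutes

Oksana free within 08:00–18:00: 10:10–11:30, 12:30–18:00.
Grace free within 08:00–18:00: 08:20–10:20, 14:00–17:00.
Rania ∩ Oksana: 10:10–11:30, 14:10–17:50.
Rania ∩ Oksana ∩ Grace: 10:10–10:20, 14:10–17:00.
Rania ∩ Oksana ∩ Grace ∩ Lars: 10:10–10:20, 15:40–17:00.
Total common minutes: 10 + 80 = 90.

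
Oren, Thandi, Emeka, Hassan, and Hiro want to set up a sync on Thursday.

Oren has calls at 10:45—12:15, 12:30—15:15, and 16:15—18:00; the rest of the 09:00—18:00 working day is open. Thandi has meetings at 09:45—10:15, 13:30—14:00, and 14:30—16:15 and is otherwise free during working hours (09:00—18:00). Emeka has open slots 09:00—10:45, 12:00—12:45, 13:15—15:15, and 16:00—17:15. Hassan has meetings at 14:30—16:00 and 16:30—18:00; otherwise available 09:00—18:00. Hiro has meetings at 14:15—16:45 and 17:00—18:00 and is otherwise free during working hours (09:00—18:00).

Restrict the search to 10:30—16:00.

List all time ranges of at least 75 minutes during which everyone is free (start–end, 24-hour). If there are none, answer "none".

Oren free within 09:00–18:00: 09:00–10:45, 12:15–12:30, 15:15–16:15.
Thandi free within 09:00–18:00: 09:00–09:45, 10:15–13:30, 14:00–14:30, 16:15–18:00.
Hassan free within 09:00–18:00: 09:00–14:30, 16:00–16:30.
Hiro free within 09:00–18:00: 09:00–14:15, 16:45–17:00.
Oren ∩ Thandi: 09:00–09:45, 10:15–10:45, 12:15–12:30.
Oren ∩ Thandi ∩ Emeka: 09:00–09:45, 10:15–10:45, 12:15–12:30.
Oren ∩ Thandi ∩ Emeka ∩ Hassan: 09:00–09:45, 10:15–10:45, 12:15–12:30.
Oren ∩ Thandi ∩ Emeka ∩ Hassan ∩ Hiro: 09:00–09:45, 10:15–10:45, 12:15–12:30.
Restricted to 10:30–16:00: 10:30–10:45, 12:15–12:30.
Windows ≥ 75 min: (none).

none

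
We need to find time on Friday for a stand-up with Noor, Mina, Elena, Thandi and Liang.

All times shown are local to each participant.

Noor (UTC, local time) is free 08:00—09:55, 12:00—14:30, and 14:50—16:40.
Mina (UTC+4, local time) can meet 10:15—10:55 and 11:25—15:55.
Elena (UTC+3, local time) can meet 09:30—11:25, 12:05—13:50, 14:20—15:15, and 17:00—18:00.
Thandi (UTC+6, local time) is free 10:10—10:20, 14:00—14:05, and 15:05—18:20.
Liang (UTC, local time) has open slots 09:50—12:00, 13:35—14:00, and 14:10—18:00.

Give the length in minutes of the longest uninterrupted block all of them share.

5 minutes

Noor → UTC: 08:00–09:55, 12:00–14:30, 14:50–16:40.
Mina → UTC: 06:15–06:55, 07:25–11:55.
Elena → UTC: 06:30–08:25, 09:05–10:50, 11:20–12:15, 14:00–15:00.
Thandi → UTC: 04:10–04:20, 08:00–08:05, 09:05–12:20.
Liang → UTC: 09:50–12:00, 13:35–14:00, 14:10–18:00.
Noor ∩ Mina: 08:00–09:55.
Noor ∩ Mina ∩ Elena: 08:00–08:25, 09:05–09:55.
Noor ∩ Mina ∩ Elena ∩ Thandi: 08:00–08:05, 09:05–09:55.
Noor ∩ Mina ∩ Elena ∩ Thandi ∩ Liang: 09:50–09:55.
Single common window of 5 minutes.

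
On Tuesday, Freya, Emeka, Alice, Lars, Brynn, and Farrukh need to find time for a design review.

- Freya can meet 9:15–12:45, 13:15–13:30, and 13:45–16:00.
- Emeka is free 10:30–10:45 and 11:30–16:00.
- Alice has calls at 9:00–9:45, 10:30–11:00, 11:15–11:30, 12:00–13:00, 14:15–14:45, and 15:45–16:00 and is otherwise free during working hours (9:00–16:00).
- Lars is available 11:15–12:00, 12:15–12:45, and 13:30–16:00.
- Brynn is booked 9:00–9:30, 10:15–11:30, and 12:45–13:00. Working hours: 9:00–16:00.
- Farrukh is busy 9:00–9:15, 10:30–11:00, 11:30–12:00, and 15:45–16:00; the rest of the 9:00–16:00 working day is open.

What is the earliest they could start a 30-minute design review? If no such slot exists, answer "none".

13:45

Alice free within 09:00–16:00: 09:45–10:30, 11:00–11:15, 11:30–12:00, 13:00–14:15, 14:45–15:45.
Brynn free within 09:00–16:00: 09:30–10:15, 11:30–12:45, 13:00–16:00.
Farrukh free within 09:00–16:00: 09:15–10:30, 11:00–11:30, 12:00–15:45.
Freya ∩ Emeka: 10:30–10:45, 11:30–12:45, 13:15–13:30, 13:45–16:00.
Freya ∩ Emeka ∩ Alice: 11:30–12:00, 13:15–13:30, 13:45–14:15, 14:45–15:45.
Freya ∩ Emeka ∩ Alice ∩ Lars: 11:30–12:00, 13:45–14:15, 14:45–15:45.
Freya ∩ Emeka ∩ Alice ∩ Lars ∩ Brynn: 11:30–12:00, 13:45–14:15, 14:45–15:45.
Freya ∩ Emeka ∩ Alice ∩ Lars ∩ Brynn ∩ Farrukh: 13:45–14:15, 14:45–15:45.
Windows ≥ 30 min: 13:45–14:15, 14:45–15:45.
Earliest such window starts at 13:45.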